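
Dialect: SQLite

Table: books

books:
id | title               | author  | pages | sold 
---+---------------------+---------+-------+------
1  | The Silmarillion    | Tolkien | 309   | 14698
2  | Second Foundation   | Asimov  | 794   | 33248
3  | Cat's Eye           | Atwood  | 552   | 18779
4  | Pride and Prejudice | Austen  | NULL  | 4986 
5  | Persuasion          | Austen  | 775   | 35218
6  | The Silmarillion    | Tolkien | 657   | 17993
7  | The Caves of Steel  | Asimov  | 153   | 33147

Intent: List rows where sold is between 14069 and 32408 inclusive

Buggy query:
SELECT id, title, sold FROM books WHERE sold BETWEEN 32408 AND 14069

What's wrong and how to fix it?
Bug: The bounds are reversed; BETWEEN a AND b requires a <= b to match anything

Fix: Write BETWEEN 14069 AND 32408

Corrected query:
SELECT id, title, sold FROM books WHERE sold BETWEEN 14069 AND 32408

Result:
id | title            | sold 
---+------------------+------
1  | The Silmarillion | 14698
3  | Cat's Eye        | 18779
6  | The Silmarillion | 17993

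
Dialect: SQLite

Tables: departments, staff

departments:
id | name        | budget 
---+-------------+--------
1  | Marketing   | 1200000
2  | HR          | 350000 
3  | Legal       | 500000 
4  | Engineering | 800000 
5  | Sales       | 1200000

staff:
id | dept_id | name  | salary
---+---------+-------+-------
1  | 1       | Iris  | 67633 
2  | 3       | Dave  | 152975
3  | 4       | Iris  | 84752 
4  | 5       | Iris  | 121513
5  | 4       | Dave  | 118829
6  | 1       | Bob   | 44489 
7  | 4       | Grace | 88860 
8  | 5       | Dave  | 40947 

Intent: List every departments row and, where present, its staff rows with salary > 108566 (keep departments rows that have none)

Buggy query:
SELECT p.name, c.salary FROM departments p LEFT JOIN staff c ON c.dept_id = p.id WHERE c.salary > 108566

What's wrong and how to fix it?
Bug: A WHERE condition on the right-hand table after LEFT JOIN drops unmatched parents

Fix: Put 'c.salary > 108566' in the JOIN's ON clause instead of WHERE

Corrected query:
SELECT p.name, c.salary FROM departments p LEFT JOIN staff c ON c.dept_id = p.id AND c.salary > 108566

Result:
name        | salary
------------+-------
Marketing   | NULL  
HR          | NULL  
Legal       | 152975
Engineering | 118829
Sales       | 121513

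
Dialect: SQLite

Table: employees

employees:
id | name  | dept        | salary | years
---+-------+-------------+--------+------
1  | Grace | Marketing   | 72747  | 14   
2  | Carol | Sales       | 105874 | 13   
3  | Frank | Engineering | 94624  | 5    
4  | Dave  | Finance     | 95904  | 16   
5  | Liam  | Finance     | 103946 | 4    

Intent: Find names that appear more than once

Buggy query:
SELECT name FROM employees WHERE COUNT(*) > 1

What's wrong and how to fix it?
Bug: WHERE can't reference COUNT(*); aggregates are computed after WHERE

Fix: Group first, then use HAVING for the count condition

Corrected query:
SELECT name FROM employees GROUP BY name HAVING COUNT(*) > 1

Result:
(no rows)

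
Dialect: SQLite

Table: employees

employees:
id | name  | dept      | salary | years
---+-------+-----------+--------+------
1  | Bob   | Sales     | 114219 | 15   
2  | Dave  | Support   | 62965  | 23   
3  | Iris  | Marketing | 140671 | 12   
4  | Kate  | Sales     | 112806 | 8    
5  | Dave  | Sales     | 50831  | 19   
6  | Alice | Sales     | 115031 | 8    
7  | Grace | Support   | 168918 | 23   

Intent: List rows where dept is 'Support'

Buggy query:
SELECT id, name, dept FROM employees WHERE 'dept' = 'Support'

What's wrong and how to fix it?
Bug: 'dept' in single quotes is a string literal, not the column; the comparison is literal-vs-literal and never true

Fix: Remove the quotes around the column name (or use double quotes for an identifier)

Corrected query:
SELECT id, name, dept FROM employees WHERE dept = 'Support'

Result:
id | name  | dept   
---+-------+--------
2  | Dave  | Support
7  | Grace | Support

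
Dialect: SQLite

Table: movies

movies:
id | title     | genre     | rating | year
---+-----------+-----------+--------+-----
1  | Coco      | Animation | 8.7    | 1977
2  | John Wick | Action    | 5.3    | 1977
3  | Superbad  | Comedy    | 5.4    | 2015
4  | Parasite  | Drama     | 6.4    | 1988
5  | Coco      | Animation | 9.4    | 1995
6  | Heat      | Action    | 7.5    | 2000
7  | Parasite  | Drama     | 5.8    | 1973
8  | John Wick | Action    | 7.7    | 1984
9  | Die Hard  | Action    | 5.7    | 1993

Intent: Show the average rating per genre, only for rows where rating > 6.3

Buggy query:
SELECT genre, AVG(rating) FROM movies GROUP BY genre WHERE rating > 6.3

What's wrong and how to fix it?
Bug: WHERE cannot follow GROUP BY

Fix: Move the WHERE clause before GROUP BY

Corrected query:
SELECT genre, AVG(rating) FROM movies WHERE rating > 6.3 GROUP BY genre

Result:
genre     | AVG(rating)
----------+------------
Action    | 7.6        
Animation | 9.05       
Drama     | 6.4        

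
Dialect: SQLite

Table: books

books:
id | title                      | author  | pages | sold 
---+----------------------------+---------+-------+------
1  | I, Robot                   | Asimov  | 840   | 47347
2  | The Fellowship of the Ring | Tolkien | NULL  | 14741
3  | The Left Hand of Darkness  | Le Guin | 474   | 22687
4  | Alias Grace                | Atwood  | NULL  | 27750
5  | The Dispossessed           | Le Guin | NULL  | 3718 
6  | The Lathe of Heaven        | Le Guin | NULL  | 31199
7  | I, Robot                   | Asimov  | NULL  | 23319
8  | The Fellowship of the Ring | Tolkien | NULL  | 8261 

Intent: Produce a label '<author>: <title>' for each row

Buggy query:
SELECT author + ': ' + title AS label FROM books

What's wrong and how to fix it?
Bug: SQLite uses || for string concatenation; + coerces text to numbers (yielding 0)

Fix: Use the || operator for string concatenation

Corrected query:
SELECT author || ': ' || title AS label FROM books

Result:
label                              
-----------------------------------
Asimov: I, Robot                   
Tolkien: The Fellowship of the Ring
Le Guin: The Left Hand of Darkness 
Atwood: Alias Grace                
Le Guin: The Dispossessed          
Le Guin: The Lathe of Heaven       
Asimov: I, Robot                   
Tolkien: The Fellowship of the Ring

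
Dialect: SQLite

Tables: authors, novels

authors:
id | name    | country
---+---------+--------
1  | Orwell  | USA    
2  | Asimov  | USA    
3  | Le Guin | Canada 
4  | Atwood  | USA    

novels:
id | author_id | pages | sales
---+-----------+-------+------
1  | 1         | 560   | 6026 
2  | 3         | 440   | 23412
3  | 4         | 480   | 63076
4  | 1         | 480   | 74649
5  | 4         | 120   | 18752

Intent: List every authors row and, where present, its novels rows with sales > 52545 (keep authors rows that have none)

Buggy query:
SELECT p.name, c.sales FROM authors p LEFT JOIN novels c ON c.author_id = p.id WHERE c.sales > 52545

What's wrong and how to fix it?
Bug: Filtering c.sales in WHERE discards the NULL rows produced by LEFT JOIN, turning it into an inner join

Fix: Move the right-table condition into the ON clause so unmatched parents are kept

Corrected query:
SELECT p.name, c.sales FROM authors p LEFT JOIN novels c ON c.author_id = p.id AND c.sales > 52545

Result:
name    | sales
--------+------
Orwell  | 74649
Asimov  | NULL 
Le Guin | NULL 
Atwood  | 63076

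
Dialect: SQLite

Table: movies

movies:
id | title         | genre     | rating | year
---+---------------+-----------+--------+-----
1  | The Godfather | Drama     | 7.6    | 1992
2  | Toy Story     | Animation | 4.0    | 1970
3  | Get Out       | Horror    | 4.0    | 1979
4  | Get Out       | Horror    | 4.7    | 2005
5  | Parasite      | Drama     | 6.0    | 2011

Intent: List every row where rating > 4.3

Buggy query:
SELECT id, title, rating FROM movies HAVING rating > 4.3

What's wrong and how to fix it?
Bug: HAVING filters the output of aggregation, but this query has no GROUP BY and no aggregate functions, so SQLite rejects it (HAVING clause on a non-aggregate query); the condition here is per row

Fix: Replace HAVING with WHERE since the condition applies to individual rows

Corrected query:
SELECT id, title, rating FROM movies WHERE rating > 4.3

Result:
id | title         | rating
---+---------------+-------
1  | The Godfather | 7.6   
4  | Get Out       | 4.7   
5  | Parasite      | 6     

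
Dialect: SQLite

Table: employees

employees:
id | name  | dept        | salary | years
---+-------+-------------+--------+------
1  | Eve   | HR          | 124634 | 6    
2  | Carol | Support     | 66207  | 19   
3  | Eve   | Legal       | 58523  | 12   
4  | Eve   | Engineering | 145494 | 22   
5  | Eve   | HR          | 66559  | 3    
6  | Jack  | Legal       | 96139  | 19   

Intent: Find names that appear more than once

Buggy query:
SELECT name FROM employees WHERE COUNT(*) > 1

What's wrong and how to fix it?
Bug: WHERE can't reference COUNT(*); aggregates are computed after WHERE

Fix: Group first, then use HAVING for the count condition

Corrected query:
SELECT name FROM employees GROUP BY name HAVING COUNT(*) > 1

Result:
name
----
Eve 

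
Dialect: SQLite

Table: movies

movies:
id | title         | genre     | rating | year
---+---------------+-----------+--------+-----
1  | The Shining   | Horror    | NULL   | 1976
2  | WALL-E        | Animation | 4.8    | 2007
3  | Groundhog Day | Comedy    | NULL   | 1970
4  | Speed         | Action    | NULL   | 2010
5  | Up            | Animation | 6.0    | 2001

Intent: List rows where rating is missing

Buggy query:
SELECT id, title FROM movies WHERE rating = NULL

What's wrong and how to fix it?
Bug: Comparing to NULL with '=' never matches; NULL = NULL is unknown, not true

Fix: Use IS NULL to test for NULL

Corrected query:
SELECT id, title FROM movies WHERE rating IS NULL

Result:
id | title        
---+--------------
1  | The Shining  
3  | Groundhog Day
4  | Speed        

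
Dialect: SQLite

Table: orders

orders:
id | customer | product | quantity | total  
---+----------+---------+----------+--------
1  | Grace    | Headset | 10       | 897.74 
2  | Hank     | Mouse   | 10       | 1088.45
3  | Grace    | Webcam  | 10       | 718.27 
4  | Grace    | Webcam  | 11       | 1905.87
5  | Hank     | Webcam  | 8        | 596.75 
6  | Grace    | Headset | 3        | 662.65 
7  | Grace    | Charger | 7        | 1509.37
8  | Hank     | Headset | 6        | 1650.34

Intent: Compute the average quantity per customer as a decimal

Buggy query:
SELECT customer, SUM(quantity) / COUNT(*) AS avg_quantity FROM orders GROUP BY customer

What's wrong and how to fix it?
Bug: SUM(quantity) and COUNT(*) are both integers; the division truncates the fractional part

Fix: Cast one side to REAL so the division keeps the fractional part

Corrected query:
SELECT customer, SUM(quantity) * 1.0 / COUNT(*) AS avg_quantity FROM orders GROUP BY customer

Result:
customer | avg_quantity
---------+-------------
Grace    | 8.2         
Hank     | 8           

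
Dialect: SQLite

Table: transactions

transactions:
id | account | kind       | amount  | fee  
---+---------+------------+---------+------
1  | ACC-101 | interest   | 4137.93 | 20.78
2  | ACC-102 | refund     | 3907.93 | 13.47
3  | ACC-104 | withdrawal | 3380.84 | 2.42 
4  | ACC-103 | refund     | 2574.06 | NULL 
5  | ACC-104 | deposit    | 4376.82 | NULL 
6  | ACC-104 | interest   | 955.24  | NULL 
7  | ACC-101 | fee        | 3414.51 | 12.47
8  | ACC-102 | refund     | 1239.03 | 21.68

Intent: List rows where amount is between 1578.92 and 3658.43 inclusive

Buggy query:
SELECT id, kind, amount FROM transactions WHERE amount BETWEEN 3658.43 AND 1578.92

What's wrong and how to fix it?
Bug: The bounds are reversed; BETWEEN a AND b requires a <= b to match anything

Fix: Write BETWEEN 1578.92 AND 3658.43

Corrected query:
SELECT id, kind, amount FROM transactions WHERE amount BETWEEN 1578.92 AND 3658.43

Result:
id | kind       | amount 
---+------------+--------
3  | withdrawal | 3380.84
4  | refund     | 2574.06
7  | fee        | 3414.51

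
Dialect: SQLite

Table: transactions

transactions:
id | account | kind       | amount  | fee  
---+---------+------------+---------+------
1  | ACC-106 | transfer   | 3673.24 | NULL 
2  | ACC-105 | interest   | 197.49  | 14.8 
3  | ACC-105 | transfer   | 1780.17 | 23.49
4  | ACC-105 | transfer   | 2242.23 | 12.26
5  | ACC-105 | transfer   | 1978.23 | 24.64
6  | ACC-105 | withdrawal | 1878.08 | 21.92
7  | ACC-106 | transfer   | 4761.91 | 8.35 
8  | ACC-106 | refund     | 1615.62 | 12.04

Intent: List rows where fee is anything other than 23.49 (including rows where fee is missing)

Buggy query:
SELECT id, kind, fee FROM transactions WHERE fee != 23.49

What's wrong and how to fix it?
Bug: Inequality against NULL is unknown, not true; rows with NULL are dropped

Fix: Handle NULL separately with IS NULL alongside the inequality

Corrected query:
SELECT id, kind, fee FROM transactions WHERE fee != 23.49 OR fee IS NULL

Result:
id | kind       | fee  
---+------------+------
1  | transfer   | NULL 
2  | interest   | 14.8 
4  | transfer   | 12.26
5  | transfer   | 24.64
6  | withdrawal | 21.92
7  | transfer   | 8.35 
8  | refund     | 12.04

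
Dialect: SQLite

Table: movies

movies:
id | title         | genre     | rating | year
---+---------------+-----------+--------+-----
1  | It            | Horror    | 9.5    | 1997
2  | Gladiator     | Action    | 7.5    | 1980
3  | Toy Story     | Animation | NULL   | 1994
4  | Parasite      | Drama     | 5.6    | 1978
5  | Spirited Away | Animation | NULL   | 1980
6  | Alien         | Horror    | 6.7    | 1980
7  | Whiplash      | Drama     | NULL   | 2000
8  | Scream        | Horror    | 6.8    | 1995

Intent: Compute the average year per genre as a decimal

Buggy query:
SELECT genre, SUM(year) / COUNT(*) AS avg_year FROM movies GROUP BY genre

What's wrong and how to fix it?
Bug: SUM(year) and COUNT(*) are both integers; the division truncates the fractional part

Fix: Multiply by 1.0 (or CAST to REAL) to force floating-point division

Corrected query:
SELECT genre, SUM(year) * 1.0 / COUNT(*) AS avg_year FROM movies GROUP BY genre

Result:
genre     | avg_year   
----------+------------
Action    | 1980       
Animation | 1987       
Drama     | 1989       
Horror    | 1990.666667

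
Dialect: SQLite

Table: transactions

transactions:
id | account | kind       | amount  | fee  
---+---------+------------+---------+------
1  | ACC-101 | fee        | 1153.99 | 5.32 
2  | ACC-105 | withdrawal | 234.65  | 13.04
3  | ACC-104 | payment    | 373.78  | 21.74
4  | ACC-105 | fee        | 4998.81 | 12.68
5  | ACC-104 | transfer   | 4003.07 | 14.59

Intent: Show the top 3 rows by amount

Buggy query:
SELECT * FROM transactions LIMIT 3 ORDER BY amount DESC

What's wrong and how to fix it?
Bug: LIMIT must come after ORDER BY

Fix: Sort with ORDER BY, then apply LIMIT

Corrected query:
SELECT * FROM transactions ORDER BY amount DESC LIMIT 3

Result:
id | account | kind     | amount  | fee  
---+---------+----------+---------+------
4  | ACC-105 | fee      | 4998.81 | 12.68
5  | ACC-104 | transfer | 4003.07 | 14.59
1  | ACC-101 | fee      | 1153.99 | 5.32 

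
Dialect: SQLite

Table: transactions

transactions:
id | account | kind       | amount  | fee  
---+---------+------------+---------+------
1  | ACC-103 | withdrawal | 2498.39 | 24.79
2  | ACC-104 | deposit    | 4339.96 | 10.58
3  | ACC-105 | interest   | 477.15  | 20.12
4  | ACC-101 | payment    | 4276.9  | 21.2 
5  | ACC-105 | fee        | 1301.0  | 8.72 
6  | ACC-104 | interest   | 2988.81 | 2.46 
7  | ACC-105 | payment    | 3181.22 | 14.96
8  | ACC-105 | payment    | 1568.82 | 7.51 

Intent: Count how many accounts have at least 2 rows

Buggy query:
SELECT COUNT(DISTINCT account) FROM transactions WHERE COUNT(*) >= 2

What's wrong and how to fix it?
Bug: WHERE filters individual rows, not groups, so a group-level COUNT is invalid there

Fix: Group first with HAVING COUNT(*) >= 2, then COUNT the resulting groups

Corrected query:
SELECT COUNT(*) FROM (SELECT account FROM transactions GROUP BY account HAVING COUNT(*) >= 2)

Result:
COUNT(*)
--------
2       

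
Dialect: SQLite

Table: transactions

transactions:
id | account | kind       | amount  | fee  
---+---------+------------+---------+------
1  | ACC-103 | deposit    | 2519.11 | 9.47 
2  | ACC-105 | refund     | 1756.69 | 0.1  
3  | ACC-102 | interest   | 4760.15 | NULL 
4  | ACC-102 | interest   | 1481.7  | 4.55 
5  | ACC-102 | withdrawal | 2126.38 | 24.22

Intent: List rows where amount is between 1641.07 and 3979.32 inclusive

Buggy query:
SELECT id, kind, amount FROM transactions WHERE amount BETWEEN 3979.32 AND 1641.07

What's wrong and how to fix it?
Bug: BETWEEN expects the lower bound first; with 3979.32 AND 1641.07 the range is empty

Fix: Swap the bounds so the smaller value comes first

Corrected query:
SELECT id, kind, amount FROM transactions WHERE amount BETWEEN 1641.07 AND 3979.32

Result:
id | kind       | amount 
---+------------+--------
1  | deposit    | 2519.11
2  | refund     | 1756.69
5  | withdrawal | 2126.38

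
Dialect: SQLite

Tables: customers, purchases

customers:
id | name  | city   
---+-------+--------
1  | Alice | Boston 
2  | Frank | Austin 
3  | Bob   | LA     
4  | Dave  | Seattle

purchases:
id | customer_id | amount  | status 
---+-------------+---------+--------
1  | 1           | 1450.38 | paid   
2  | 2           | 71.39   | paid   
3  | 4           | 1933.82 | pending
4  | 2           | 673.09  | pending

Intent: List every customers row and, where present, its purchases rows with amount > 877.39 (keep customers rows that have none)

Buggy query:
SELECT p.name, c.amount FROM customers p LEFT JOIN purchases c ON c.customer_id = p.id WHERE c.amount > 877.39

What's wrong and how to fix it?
Bug: Filtering c.amount in WHERE discards the NULL rows produced by LEFT JOIN, turning it into an inner join

Fix: Move the right-table condition into the ON clause so unmatched parents are kept

Corrected query:
SELECT p.name, c.amount FROM customers p LEFT JOIN purchases c ON c.customer_id = p.id AND c.amount > 877.39

Result:
name  | amount 
------+--------
Alice | 1450.38
Frank | NULL   
Bob   | NULL   
Dave  | 1933.82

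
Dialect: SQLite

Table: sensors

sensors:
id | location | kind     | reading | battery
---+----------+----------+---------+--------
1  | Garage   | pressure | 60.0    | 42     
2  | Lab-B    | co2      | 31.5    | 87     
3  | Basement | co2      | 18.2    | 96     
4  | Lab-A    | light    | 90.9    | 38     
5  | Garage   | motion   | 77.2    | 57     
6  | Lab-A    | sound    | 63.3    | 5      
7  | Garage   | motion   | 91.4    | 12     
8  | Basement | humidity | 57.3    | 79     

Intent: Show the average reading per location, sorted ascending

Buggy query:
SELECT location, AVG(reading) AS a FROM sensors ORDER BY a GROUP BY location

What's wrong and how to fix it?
Bug: ORDER BY appears before GROUP BY; SQL clause order requires GROUP BY first

Fix: Reorder: SELECT … FROM … GROUP BY … ORDER BY …

Corrected query:
SELECT location, AVG(reading) AS a FROM sensors GROUP BY location ORDER BY a

Result:
location | a    
---------+------
Lab-B    | 31.5 
Basement | 37.75
Garage   | 76.2 
Lab-A    | 77.1 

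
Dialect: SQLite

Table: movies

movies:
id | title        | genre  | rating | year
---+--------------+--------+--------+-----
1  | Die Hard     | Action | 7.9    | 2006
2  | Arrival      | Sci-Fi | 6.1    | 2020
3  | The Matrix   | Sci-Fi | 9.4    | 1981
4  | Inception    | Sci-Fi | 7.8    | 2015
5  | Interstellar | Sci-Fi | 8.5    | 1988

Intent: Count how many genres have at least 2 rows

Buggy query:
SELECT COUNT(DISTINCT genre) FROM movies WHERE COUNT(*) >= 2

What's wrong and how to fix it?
Bug: COUNT(*) cannot appear in WHERE; the per-group count doesn't exist yet

Fix: Group first with HAVING COUNT(*) >= 2, then COUNT the resulting groups

Corrected query:
SELECT COUNT(*) FROM (SELECT genre FROM movies GROUP BY genre HAVING COUNT(*) >= 2)

Result:
COUNT(*)
--------
1       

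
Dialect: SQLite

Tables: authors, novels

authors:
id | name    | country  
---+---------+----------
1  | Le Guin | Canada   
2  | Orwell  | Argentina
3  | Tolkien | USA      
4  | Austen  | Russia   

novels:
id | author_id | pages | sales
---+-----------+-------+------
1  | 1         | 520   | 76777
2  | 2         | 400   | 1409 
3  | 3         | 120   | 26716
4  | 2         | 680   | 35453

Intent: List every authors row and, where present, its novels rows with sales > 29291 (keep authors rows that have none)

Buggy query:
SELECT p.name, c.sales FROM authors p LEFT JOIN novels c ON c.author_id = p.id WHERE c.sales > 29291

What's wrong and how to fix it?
Bug: A WHERE condition on the right-hand table after LEFT JOIN drops unmatched parents

Fix: Put 'c.sales > 29291' in the JOIN's ON clause instead of WHERE

Corrected query:
SELECT p.name, c.sales FROM authors p LEFT JOIN novels c ON c.author_id = p.id AND c.sales > 29291

Result:
name    | sales
--------+------
Le Guin | 76777
Orwell  | 35453
Tolkien | NULL 
Austen  | NULL 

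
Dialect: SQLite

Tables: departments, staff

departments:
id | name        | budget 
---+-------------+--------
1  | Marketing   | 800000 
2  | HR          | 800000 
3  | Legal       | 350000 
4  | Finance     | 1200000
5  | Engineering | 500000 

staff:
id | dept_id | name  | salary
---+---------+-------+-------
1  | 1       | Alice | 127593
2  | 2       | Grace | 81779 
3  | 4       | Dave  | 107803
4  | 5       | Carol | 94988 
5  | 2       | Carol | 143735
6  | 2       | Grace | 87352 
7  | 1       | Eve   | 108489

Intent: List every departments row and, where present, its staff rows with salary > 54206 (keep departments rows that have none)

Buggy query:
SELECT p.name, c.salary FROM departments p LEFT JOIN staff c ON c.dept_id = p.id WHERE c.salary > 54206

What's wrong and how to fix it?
Bug: Filtering c.salary in WHERE discards the NULL rows produced by LEFT JOIN, turning it into an inner join

Fix: Put 'c.salary > 54206' in the JOIN's ON clause instead of WHERE

Corrected query:
SELECT p.name, c.salary FROM departments p LEFT JOIN staff c ON c.dept_id = p.id AND c.salary > 54206

Result:
name        | salary
------------+-------
Marketing   | 108489
Marketing   | 127593
HR          | 81779 
HR          | 87352 
HR          | 143735
Legal       | NULL  
Finance     | 107803
Engineering | 94988 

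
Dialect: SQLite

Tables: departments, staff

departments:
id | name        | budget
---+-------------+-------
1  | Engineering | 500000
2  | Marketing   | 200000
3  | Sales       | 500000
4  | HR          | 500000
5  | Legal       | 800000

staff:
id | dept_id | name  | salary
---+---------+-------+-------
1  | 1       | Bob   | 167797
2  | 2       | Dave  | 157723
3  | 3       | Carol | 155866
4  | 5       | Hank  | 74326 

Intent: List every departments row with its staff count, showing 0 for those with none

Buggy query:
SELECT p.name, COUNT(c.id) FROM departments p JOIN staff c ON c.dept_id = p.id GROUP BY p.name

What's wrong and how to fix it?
Bug: An inner join excludes parents with zero children

Fix: Switch to LEFT JOIN to retain unmatched parent rows

Corrected query:
SELECT p.name, COUNT(c.id) FROM departments p LEFT JOIN staff c ON c.dept_id = p.id GROUP BY p.name

Result:
name        | COUNT(c.id)
------------+------------
Engineering | 1          
HR          | 0          
Legal       | 1          
Marketing   | 1          
Sales       | 1          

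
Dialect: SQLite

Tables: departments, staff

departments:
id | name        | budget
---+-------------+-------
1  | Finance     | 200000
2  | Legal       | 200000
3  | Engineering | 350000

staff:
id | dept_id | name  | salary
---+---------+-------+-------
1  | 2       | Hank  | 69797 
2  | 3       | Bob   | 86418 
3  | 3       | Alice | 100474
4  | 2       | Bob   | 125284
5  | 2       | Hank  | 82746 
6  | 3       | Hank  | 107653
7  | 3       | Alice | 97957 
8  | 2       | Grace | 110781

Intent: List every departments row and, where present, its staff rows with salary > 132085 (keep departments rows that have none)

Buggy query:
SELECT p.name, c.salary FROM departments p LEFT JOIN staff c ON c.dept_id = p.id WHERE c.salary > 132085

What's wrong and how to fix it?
Bug: A WHERE condition on the right-hand table after LEFT JOIN drops unmatched parents

Fix: Put 'c.salary > 132085' in the JOIN's ON clause instead of WHERE

Corrected query:
SELECT p.name, c.salary FROM departments p LEFT JOIN staff c ON c.dept_id = p.id AND c.salary > 132085

Result:
name        | salary
------------+-------
Finance     | NULL  
Legal       | NULL  
Engineering | NULL  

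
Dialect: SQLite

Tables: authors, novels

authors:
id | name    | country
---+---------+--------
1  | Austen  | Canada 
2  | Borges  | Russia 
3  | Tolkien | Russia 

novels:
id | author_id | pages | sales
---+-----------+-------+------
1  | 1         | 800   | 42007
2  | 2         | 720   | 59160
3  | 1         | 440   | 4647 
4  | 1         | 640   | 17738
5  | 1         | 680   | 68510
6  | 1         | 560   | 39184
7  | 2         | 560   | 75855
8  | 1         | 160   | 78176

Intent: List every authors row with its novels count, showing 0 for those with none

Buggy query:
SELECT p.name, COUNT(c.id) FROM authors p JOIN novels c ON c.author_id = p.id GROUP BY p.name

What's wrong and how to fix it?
Bug: An inner join excludes parents with zero children

Fix: Use LEFT JOIN so parents without children still appear (COUNT(c.id) gives 0)

Corrected query:
SELECT p.name, COUNT(c.id) FROM authors p LEFT JOIN novels c ON c.author_id = p.id GROUP BY p.name

Result:
name    | COUNT(c.id)
--------+------------
Austen  | 6          
Borges  | 2          
Tolkien | 0          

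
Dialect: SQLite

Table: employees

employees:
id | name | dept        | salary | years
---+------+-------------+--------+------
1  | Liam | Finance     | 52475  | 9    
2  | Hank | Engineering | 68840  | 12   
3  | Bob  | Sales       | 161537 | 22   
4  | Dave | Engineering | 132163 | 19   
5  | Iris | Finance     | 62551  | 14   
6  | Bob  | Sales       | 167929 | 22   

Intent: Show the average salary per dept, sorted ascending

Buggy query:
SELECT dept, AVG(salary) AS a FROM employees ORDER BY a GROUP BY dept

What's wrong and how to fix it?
Bug: ORDER BY appears before GROUP BY; SQL clause order requires GROUP BY first

Fix: Reorder: SELECT … FROM … GROUP BY … ORDER BY …

Corrected query:
SELECT dept, AVG(salary) AS a FROM employees GROUP BY dept ORDER BY a

Result:
dept        | a       
------------+---------
Finance     | 57513   
Engineering | 100501.5
Sales       | 164733  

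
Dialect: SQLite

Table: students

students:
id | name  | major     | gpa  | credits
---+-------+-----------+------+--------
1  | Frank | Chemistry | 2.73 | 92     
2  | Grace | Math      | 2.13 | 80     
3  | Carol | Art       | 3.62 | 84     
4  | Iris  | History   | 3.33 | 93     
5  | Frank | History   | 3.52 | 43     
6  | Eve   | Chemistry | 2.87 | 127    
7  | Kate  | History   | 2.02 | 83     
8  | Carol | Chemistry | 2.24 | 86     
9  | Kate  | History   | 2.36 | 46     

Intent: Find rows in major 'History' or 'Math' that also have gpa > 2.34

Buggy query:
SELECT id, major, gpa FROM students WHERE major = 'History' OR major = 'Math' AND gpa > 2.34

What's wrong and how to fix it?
Bug: Without parentheses, AND is evaluated before OR, so the gpa filter only applies to the 'Math' branch

Fix: Group the OR with parentheses (or use IN), then AND the threshold

Corrected query:
SELECT id, major, gpa FROM students WHERE (major = 'History' OR major = 'Math') AND gpa > 2.34

Result:
id | major   | gpa 
---+---------+-----
4  | History | 3.33
5  | History | 3.52
9  | History | 2.36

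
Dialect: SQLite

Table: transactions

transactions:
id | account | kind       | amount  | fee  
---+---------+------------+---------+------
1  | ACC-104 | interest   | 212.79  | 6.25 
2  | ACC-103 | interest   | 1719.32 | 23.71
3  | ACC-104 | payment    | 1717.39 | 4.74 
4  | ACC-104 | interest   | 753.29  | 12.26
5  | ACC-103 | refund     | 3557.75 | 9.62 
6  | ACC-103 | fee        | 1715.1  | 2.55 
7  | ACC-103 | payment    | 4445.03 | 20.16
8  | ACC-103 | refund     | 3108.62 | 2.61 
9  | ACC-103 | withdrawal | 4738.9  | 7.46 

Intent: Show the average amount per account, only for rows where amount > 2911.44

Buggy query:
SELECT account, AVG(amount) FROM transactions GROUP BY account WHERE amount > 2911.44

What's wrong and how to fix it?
Bug: WHERE cannot follow GROUP BY

Fix: Move the WHERE clause before GROUP BY

Corrected query:
SELECT account, AVG(amount) FROM transactions WHERE amount > 2911.44 GROUP BY account

Result:
account | AVG(amount)
--------+------------
ACC-103 | 3962.575   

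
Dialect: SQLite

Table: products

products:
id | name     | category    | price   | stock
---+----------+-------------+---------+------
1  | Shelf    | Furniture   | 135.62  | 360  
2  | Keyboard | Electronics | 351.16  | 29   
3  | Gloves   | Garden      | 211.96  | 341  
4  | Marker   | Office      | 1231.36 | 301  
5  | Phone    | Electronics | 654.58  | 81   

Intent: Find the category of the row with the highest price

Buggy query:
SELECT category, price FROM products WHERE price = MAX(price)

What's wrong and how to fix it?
Bug: WHERE is evaluated per row; an aggregate over the whole table isn't defined there

Fix: Use a subquery: WHERE price = (SELECT MAX(price) FROM products)

Corrected query:
SELECT category, price FROM products WHERE price = (SELECT MAX(price) FROM products)

Result:
category | price  
---------+--------
Office   | 1231.36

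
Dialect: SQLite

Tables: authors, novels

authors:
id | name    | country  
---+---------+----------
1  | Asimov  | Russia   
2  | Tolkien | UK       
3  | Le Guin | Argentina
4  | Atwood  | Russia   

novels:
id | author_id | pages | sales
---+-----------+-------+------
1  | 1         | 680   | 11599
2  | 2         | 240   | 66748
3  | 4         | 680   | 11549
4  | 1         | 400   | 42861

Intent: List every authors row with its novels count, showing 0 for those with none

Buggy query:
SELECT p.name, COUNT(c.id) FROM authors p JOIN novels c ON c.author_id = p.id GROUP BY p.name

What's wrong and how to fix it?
Bug: An inner join excludes parents with zero children

Fix: Use LEFT JOIN so parents without children still appear (COUNT(c.id) gives 0)

Corrected query:
SELECT p.name, COUNT(c.id) FROM authors p LEFT JOIN novels c ON c.author_id = p.id GROUP BY p.name

Result:
name    | COUNT(c.id)
--------+------------
Asimov  | 2          
Atwood  | 1          
Le Guin | 0          
Tolkien | 1          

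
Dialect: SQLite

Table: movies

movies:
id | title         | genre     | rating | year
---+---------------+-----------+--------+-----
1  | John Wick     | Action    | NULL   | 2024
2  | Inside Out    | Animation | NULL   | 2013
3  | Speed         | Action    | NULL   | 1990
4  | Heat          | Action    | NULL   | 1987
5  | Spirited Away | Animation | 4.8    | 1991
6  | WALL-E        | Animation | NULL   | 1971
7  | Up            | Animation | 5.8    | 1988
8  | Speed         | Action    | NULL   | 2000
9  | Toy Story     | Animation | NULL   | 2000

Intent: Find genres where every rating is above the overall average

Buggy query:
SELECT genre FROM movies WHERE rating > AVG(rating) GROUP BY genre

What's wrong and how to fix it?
Bug: WHERE evaluates per row before aggregation, so AVG() is unavailable

Fix: Compute the overall average in a scalar subquery and compare each group's MIN against it in HAVING

Corrected query:
SELECT genre FROM movies GROUP BY genre HAVING MIN(rating) > (SELECT AVG(rating) FROM movies)

Result:
(no rows)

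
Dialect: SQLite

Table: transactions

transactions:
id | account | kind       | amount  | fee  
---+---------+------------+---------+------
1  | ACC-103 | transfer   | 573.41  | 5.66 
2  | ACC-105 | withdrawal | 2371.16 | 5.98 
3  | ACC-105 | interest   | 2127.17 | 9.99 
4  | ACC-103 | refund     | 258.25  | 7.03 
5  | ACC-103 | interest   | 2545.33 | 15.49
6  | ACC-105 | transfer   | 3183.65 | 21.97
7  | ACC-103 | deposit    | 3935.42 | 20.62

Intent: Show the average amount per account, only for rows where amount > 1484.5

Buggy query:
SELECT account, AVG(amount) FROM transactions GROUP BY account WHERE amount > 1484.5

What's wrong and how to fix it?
Bug: WHERE cannot follow GROUP BY

Fix: Place WHERE between FROM and GROUP BY

Corrected query:
SELECT account, AVG(amount) FROM transactions WHERE amount > 1484.5 GROUP BY account

Result:
account | AVG(amount)
--------+------------
ACC-103 | 3240.375   
ACC-105 | 2560.66    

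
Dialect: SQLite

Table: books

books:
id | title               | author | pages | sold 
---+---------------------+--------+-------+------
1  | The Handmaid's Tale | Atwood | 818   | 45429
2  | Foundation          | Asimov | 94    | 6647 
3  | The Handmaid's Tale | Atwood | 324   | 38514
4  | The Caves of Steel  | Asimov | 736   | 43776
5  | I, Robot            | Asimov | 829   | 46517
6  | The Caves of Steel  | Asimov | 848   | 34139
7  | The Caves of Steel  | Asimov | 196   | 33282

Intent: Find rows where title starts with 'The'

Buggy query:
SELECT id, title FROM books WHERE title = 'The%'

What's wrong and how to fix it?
Bug: Wildcards only work with LIKE; '=' treats '%' as a literal character

Fix: Replace '=' with LIKE so 'The%' is treated as a pattern

Corrected query:
SELECT id, title FROM books WHERE title LIKE 'The%'

Result:
id | title              
---+--------------------
1  | The Handmaid's Tale
3  | The Handmaid's Tale
4  | The Caves of Steel 
6  | The Caves of Steel 
7  | The Caves of Steel 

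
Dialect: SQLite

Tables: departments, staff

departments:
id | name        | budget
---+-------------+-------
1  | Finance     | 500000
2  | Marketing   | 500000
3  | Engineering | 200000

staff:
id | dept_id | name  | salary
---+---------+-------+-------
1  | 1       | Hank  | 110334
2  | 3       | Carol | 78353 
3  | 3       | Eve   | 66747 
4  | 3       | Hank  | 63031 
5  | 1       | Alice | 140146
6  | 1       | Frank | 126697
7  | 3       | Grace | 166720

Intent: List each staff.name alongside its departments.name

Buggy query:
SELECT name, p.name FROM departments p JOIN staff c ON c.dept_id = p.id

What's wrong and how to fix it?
Bug: Both tables have a 'name' column; the unqualified reference is ambiguous

Fix: Qualify the column with its table alias (c.name)

Corrected query:
SELECT c.name, p.name FROM departments p JOIN staff c ON c.dept_id = p.id

Result:
name  | name       
------+------------
Hank  | Finance    
Carol | Engineering
Eve   | Engineering
Hank  | Engineering
Alice | Finance    
Frank | Finance    
Grace | Engineering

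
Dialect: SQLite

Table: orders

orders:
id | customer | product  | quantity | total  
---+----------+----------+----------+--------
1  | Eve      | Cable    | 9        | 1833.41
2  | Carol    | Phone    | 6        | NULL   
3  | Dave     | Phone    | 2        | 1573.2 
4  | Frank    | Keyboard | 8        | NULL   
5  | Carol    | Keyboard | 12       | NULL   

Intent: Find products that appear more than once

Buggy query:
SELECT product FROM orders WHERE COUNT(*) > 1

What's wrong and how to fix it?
Bug: WHERE can't reference COUNT(*); aggregates are computed after WHERE

Fix: GROUP BY product, then filter groups with HAVING COUNT(*) > 1

Corrected query:
SELECT product FROM orders GROUP BY product HAVING COUNT(*) > 1

Result:
product 
--------
Keyboard
Phone   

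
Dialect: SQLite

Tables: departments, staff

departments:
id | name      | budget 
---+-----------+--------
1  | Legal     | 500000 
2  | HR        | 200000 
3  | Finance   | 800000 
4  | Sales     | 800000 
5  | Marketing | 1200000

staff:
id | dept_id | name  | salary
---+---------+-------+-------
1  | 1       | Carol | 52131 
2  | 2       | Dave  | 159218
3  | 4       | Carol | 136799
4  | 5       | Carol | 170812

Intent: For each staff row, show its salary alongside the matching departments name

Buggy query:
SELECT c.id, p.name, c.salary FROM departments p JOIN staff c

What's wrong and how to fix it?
Bug: Missing join condition: each staff row is matched to all departments rows instead of just its own

Fix: Specify the join condition linking the foreign key to the parent id

Corrected query:
SELECT c.id, p.name, c.salary FROM departments p JOIN staff c ON c.dept_id = p.id

Result:
id | name      | salary
---+-----------+-------
1  | Legal     | 52131 
2  | HR        | 159218
3  | Sales     | 136799
4  | Marketing | 170812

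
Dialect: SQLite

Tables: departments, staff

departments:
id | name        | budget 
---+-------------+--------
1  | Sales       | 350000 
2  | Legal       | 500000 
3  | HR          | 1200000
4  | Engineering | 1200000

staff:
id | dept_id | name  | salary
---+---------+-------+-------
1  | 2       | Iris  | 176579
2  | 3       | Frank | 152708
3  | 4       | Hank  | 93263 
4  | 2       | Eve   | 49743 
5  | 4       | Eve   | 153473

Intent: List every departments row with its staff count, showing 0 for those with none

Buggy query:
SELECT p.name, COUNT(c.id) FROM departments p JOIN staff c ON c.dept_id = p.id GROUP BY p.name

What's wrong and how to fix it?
Bug: INNER JOIN drops departments rows that have no matching staff rows

Fix: Use LEFT JOIN so parents without children still appear (COUNT(c.id) gives 0)

Corrected query:
SELECT p.name, COUNT(c.id) FROM departments p LEFT JOIN staff c ON c.dept_id = p.id GROUP BY p.name

Result:
name        | COUNT(c.id)
------------+------------
Engineering | 2          
HR          | 1          
Legal       | 2          
Sales       | 0          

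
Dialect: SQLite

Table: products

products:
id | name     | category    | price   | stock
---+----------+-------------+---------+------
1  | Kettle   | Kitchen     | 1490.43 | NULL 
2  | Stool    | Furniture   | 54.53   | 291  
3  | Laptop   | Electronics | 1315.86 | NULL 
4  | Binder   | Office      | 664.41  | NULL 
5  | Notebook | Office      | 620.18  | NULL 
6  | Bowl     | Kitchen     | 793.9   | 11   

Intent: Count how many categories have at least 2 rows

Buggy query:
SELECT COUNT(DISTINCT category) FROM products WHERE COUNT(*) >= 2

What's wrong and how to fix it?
Bug: WHERE filters individual rows, not groups, so a group-level COUNT is invalid there

Fix: Use a subquery that GROUPs and filters with HAVING, then count its rows

Corrected query:
SELECT COUNT(*) FROM (SELECT category FROM products GROUP BY category HAVING COUNT(*) >= 2)

Result:
COUNT(*)
--------
2       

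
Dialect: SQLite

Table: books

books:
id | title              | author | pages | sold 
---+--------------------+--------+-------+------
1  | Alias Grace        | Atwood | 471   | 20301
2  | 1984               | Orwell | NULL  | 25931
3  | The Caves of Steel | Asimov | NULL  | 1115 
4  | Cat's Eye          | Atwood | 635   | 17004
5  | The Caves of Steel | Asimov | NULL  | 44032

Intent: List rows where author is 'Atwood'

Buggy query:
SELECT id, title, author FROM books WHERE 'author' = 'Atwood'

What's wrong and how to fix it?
Bug: Single quotes denote string literals in SQL; the column name is being compared as a constant string

Fix: Remove the quotes around the column name (or use double quotes for an identifier)

Corrected query:
SELECT id, title, author FROM books WHERE author = 'Atwood'

Result:
id | title       | author
---+-------------+-------
1  | Alias Grace | Atwood
4  | Cat's Eye   | Atwood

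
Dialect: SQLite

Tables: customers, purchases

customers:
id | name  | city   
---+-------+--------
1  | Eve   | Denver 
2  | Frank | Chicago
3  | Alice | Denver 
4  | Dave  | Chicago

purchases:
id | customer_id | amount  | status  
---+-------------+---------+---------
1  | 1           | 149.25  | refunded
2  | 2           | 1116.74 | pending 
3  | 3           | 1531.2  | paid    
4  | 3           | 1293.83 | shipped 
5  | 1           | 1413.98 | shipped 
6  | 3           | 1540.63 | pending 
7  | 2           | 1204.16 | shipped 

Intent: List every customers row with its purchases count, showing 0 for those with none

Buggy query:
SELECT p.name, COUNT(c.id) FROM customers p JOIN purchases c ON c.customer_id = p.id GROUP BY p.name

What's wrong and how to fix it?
Bug: INNER JOIN drops customers rows that have no matching purchases rows

Fix: Switch to LEFT JOIN to retain unmatched parent rows

Corrected query:
SELECT p.name, COUNT(c.id) FROM customers p LEFT JOIN purchases c ON c.customer_id = p.id GROUP BY p.name

Result:
name  | COUNT(c.id)
------+------------
Alice | 3          
Dave  | 0          
Eve   | 2          
Frank | 2          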